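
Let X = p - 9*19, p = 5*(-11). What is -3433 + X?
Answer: -3659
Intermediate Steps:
p = -55
X = -226 (X = -55 - 9*19 = -55 - 171 = -226)
-3433 + X = -3433 - 226 = -3659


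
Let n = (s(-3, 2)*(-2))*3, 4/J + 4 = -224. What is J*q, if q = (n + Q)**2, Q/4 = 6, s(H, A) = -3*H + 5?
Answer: -1200/19 ≈ -63.158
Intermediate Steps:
J = -1/57 (J = 4/(-4 - 224) = 4/(-228) = 4*(-1/228) = -1/57 ≈ -0.017544)
s(H, A) = 5 - 3*H
Q = 24 (Q = 4*6 = 24)
n = -84 (n = ((5 - 3*(-3))*(-2))*3 = ((5 + 9)*(-2))*3 = (14*(-2))*3 = -28*3 = -84)
q = 3600 (q = (-84 + 24)**2 = (-60)**2 = 3600)
J*q = -1/57*3600 = -1200/19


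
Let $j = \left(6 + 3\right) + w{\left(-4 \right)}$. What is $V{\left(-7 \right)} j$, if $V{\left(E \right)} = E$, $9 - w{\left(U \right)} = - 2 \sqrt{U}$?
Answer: $-126 - 28 i \approx -126.0 - 28.0 i$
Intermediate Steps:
$w{\left(U \right)} = 9 + 2 \sqrt{U}$ ($w{\left(U \right)} = 9 - - 2 \sqrt{U} = 9 + 2 \sqrt{U}$)
$j = 18 + 4 i$ ($j = \left(6 + 3\right) + \left(9 + 2 \sqrt{-4}\right) = 9 + \left(9 + 2 \cdot 2 i\right) = 9 + \left(9 + 4 i\right) = 18 + 4 i \approx 18.0 + 4.0 i$)
$V{\left(-7 \right)} j = - 7 \left(18 + 4 i\right) = -126 - 28 i$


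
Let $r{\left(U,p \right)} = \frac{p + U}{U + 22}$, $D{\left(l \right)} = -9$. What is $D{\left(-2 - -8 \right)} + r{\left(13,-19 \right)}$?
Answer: $- \frac{321}{35} \approx -9.1714$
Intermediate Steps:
$r{\left(U,p \right)} = \frac{U + p}{22 + U}$
$D{\left(-2 - -8 \right)} + r{\left(13,-19 \right)} = -9 + \frac{13 - 19}{22 + 13} = -9 + \frac{1}{35} \left(-6\right) = -9 - \frac{6}{35} = - \frac{321}{35}$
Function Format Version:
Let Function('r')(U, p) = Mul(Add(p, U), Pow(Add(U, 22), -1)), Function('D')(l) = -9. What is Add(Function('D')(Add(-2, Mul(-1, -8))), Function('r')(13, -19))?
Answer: Rational(-321, 35) ≈ -9.1714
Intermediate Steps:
Function('r')(U, p) = Mul(Pow(Add(22, U), -1), Add(U, p)) (Function('r')(U, p) = Mul(Add(U, p), Pow(Add(22, U), -1)) = Mul(Pow(Add(22, U), -1), Add(U, p)))
Add(Function('D')(Add(-2, Mul(-1, -8))), Function('r')(13, -19)) = Add(-9, Mul(Pow(Add(22, 13), -1), Add(13, -19))) = Add(-9, Mul(Pow(35, -1), -6)) = Add(-9, Mul(Rational(1, 35), -6)) = Add(-9, Rational(-6, 35)) = Rational(-321, 35)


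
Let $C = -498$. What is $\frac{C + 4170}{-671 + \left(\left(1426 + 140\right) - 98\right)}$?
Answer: $\frac{3672}{797} \approx 4.6073$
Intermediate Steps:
$\frac{C + 4170}{-671 + \left(\left(1426 + 140\right) - 98\right)} = \frac{-498 + 4170}{-671 + \left(\left(1426 + 140\right) - 98\right)} = \frac{3672}{-671 + \left(1566 - 98\right)} = \frac{3672}{-671 + 1468} = \frac{3672}{797}$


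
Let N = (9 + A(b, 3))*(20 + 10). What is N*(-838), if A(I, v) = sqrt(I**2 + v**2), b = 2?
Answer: -226260 - 25140*sqrt(13) ≈ -3.1690e+5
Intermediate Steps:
N = 270 + 30*sqrt(13) (N = (9 + sqrt(2**2 + 3**2))*(20 + 10) = (9 + sqrt(4 + 9))*30 = (9 + sqrt(13))*30 = 270 + 30*sqrt(13) ≈ 378.17)
N*(-838) = (270 + 30*sqrt(13))*(-838) = -226260 - 25140*sqrt(13)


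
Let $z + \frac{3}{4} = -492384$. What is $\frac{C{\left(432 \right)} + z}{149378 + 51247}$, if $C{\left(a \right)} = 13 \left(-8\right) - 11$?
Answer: $- \frac{1969999}{802500} \approx -2.4548$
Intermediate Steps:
$z = - \frac{1969539}{4}$ ($z = - \frac{3}{4} - 492384 = - \frac{1969539}{4} \approx -4.9239 \cdot 10^{5}$)
$C{\left(a \right)} = -115$ ($C{\left(a \right)} = -104 - 11 = -115$)
$\frac{C{\left(432 \right)} + z}{149378 + 51247} = \frac{-115 - \frac{1969539}{4}}{149378 + 51247} = - \frac{1969999}{4 \cdot 200625} = \left(- \frac{1969999}{4}\right) \frac{1}{200625} = - \frac{1969999}{802500}$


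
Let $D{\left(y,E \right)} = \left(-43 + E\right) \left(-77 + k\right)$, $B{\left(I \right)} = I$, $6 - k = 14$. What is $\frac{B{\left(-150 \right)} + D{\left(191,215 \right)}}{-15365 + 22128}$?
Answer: $- \frac{14770}{6763} \approx -2.1839$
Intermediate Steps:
$k = -8$ ($k = 6 - 14 = -8$)
$D{\left(y,E \right)} = 3655 - 85 E$ ($D{\left(y,E \right)} = \left(-43 + E\right) \left(-77 - 8\right) = \left(-43 + E\right) \left(-85\right) = 3655 - 85 E$)
$\frac{B{\left(-150 \right)} + D{\left(191,215 \right)}}{-15365 + 22128} = \frac{-150 + \left(3655 - 18275\right)}{-15365 + 22128} = \frac{-150 + \left(3655 - 18275\right)}{6763} = \left(-150 - 14620\right) \frac{1}{6763} = \left(-14770\right) \frac{1}{6763} = - \frac{14770}{6763}$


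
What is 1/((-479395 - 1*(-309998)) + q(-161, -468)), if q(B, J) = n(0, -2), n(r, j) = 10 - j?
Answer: -1/169385 ≈ -5.9037e-6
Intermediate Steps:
q(B, J) = 12 (q(B, J) = 10 - 1*(-2) = 10 + 2 = 12)
1/((-479395 - 1*(-309998)) + q(-161, -468)) = 1/((-479395 - 1*(-309998)) + 12) = 1/((-479395 + 309998) + 12) = 1/(-169397 + 12) = 1/(-169385) = -1/169385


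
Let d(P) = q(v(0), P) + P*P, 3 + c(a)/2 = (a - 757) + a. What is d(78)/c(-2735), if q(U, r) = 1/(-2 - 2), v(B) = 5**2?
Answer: -4867/9968 ≈ -0.48826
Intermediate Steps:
c(a) = -1520 + 4*a (c(a) = -6 + 2*((a - 757) + a) = -6 + 2*((-757 + a) + a) = -6 + 2*(-757 + 2*a) = -6 + (-1514 + 4*a) = -1520 + 4*a)
v(B) = 25
q(U, r) = -1/4 (q(U, r) = 1/(-4) = -1/4)
d(P) = -1/4 + P**2 (d(P) = -1/4 + P*P = -1/4 + P**2)
d(78)/c(-2735) = (-1/4 + 78**2)/(-1520 + 4*(-2735)) = (-1/4 + 6084)/(-1520 - 10940) = (24335/4)/(-12460) = (24335/4)*(-1/12460) = -4867/9968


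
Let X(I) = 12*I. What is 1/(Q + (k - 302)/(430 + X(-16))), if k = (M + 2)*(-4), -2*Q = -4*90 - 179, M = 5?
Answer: 238/63811 ≈ 0.0037298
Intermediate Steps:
Q = 539/2 (Q = -(-4*90 - 179)/2 = -(-360 - 179)/2 = -1/2*(-539) = 539/2 ≈ 269.50)
k = -28 (k = (5 + 2)*(-4) = 7*(-4) = -28)
1/(Q + (k - 302)/(430 + X(-16))) = 1/(539/2 + (-28 - 302)/(430 + 12*(-16))) = 1/(539/2 - 330/(430 - 192)) = 1/(539/2 - 330/238) = 1/(539/2 - 330*1/238) = 1/(539/2 - 165/119) = 1/(63811/238) = 238/63811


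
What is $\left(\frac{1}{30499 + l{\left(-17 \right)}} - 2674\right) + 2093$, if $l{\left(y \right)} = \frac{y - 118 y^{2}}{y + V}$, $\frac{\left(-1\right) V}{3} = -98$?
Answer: $- \frac{4888594147}{8414104} \approx -581.0$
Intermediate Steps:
$V = 294$ ($V = \left(-3\right) \left(-98\right) = 294$)
$l{\left(y \right)} = \frac{y - 118 y^{2}}{294 + y}$ ($l{\left(y \right)} = \frac{y - 118 y^{2}}{y + 294} = \frac{y - 118 y^{2}}{294 + y}$)
$\left(\frac{1}{30499 + l{\left(-17 \right)}} - 2674\right) + 2093 = \left(\frac{1}{30499 - \frac{17 \left(1 - -2006\right)}{294 - 17}} - 2674\right) + 2093 = \left(\frac{1}{30499 - \frac{17 \left(1 + 2006\right)}{277}} - 2674\right) + 2093 = \left(\frac{1}{30499 - \frac{17}{277} \cdot 2007} - 2674\right) + 2093 = \left(\frac{1}{30499 - \frac{34119}{277}} - 2674\right) + 2093 = \left(\frac{1}{\frac{8414104}{277}} - 2674\right) + 2093 = \left(\frac{277}{8414104} - 2674\right) + 2093 = - \frac{22499313819}{8414104} + 2093 = - \frac{4888594147}{8414104}$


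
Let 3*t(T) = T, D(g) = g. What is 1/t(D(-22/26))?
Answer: -39/11 ≈ -3.5455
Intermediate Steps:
t(T) = T/3
1/t(D(-22/26)) = 1/((-22/26)/3) = 1/((-22*1/26)/3) = 1/((1/3)*(-11/13)) = 1/(-11/39) = -39/11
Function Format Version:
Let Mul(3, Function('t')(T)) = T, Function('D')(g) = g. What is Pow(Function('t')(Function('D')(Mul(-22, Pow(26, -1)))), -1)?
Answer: Rational(-39, 11) ≈ -3.5455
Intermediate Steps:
Function('t')(T) = Mul(Rational(1, 3), T)
Pow(Function('t')(Function('D')(Mul(-22, Pow(26, -1)))), -1) = Pow(Mul(Rational(1, 3), Mul(-22, Pow(26, -1))), -1) = Pow(Mul(Rational(1, 3), Mul(-22, Rational(1, 26))), -1) = Pow(Mul(Rational(1, 3), Rational(-11, 13)), -1) = Pow(Rational(-11, 39), -1) = Rational(-39, 11)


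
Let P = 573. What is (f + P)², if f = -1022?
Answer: 201601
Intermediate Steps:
(f + P)² = (-1022 + 573)² = (-449)² = 201601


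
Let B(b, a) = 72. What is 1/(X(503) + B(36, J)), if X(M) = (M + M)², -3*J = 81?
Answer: 1/1012108 ≈ 9.8804e-7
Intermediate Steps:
J = -27 (J = -⅓*81 = -27)
X(M) = 4*M² (X(M) = (2*M)² = 4*M²)
1/(X(503) + B(36, J)) = 1/(4*503² + 72) = 1/(4*253009 + 72) = 1/(1012036 + 72) = 1/1012108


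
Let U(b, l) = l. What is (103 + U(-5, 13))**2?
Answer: 13456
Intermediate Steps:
(103 + U(-5, 13))**2 = (103 + 13)**2 = 116**2 = 13456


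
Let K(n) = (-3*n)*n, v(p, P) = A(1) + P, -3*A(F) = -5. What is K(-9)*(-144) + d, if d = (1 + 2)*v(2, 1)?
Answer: 35000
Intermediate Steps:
A(F) = 5/3 (A(F) = -⅓*(-5) = 5/3)
v(p, P) = 5/3 + P
K(n) = -3*n²
d = 8 (d = (1 + 2)*(5/3 + 1) = 3*(8/3) = 8)
K(-9)*(-144) + d = -3*(-9)²*(-144) + 8 = -3*81*(-144) + 8 = -243*(-144) + 8 = 34992 + 8 = 35000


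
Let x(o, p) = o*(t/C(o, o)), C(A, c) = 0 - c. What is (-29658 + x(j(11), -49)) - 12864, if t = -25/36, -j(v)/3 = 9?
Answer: -1530767/36 ≈ -42521.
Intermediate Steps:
j(v) = -27 (j(v) = -3*9 = -27)
C(A, c) = -c
t = -25/36 (t = -25*1/36 = -25/36 ≈ -0.69444)
x(o, p) = 25/36 (x(o, p) = o*(-25*(-1/o)/36) = o*(-(-25)/(36*o)) = o*(25/(36*o)) = 25/36)
(-29658 + x(j(11), -49)) - 12864 = (-29658 + 25/36) - 12864 = -1067663/36 - 12864 = -1530767/36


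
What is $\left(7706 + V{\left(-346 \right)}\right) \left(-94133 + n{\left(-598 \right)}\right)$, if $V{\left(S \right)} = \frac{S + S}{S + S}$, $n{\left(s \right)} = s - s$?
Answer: $-725483031$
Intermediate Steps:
$n{\left(s \right)} = 0$
$V{\left(S \right)} = 1$ ($V{\left(S \right)} = \frac{2 S}{2 S} = 2 S \frac{1}{2 S} = 1$)
$\left(7706 + V{\left(-346 \right)}\right) \left(-94133 + n{\left(-598 \right)}\right) = \left(7706 + 1\right) \left(-94133 + 0\right) = 7707 \left(-94133\right) = -725483031$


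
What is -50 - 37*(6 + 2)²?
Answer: -2418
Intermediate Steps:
-50 - 37*(6 + 2)² = -50 - 37*8² = -50 - 37*64 = -50 - 2368 = -2418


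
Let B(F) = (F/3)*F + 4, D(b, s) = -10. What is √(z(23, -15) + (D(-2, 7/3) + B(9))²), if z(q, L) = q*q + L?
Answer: √955 ≈ 30.903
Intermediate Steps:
z(q, L) = L + q² (z(q, L) = q² + L = L + q²)
B(F) = 4 + F²/3 (B(F) = (F*(⅓))*F + 4 = (F/3)*F + 4 = F²/3 + 4 = 4 + F²/3)
√(z(23, -15) + (D(-2, 7/3) + B(9))²) = √((-15 + 23²) + (-10 + (4 + (⅓)*9²))²) = √((-15 + 529) + (-10 + (4 + (⅓)*81))²) = √(514 + (-10 + (4 + 27))²) = √(514 + (-10 + 31)²) = √(514 + 21²) = √(514 + 441) = √955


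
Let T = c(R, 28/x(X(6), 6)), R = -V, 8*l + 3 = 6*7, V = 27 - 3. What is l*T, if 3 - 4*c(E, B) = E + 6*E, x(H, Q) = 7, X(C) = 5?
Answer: 6669/32 ≈ 208.41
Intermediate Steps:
V = 24
l = 39/8 (l = -3/8 + (6*7)/8 = -3/8 + (1/8)*42 = -3/8 + 21/4 = 39/8 ≈ 4.8750)
R = -24 (R = -1*24 = -24)
c(E, B) = 3/4 - 7*E/4 (c(E, B) = 3/4 - (E + 6*E)/4 = 3/4 - 7*E/4)
T = 171/4 (T = 3/4 - 7/4*(-24) = 3/4 + 42 = 171/4 ≈ 42.750)
l*T = (39/8)*(171/4) = 6669/32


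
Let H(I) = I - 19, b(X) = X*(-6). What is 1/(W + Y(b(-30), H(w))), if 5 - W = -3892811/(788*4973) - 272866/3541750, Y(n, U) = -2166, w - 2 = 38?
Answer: -6939570363500/14988983230572383 ≈ -0.00046298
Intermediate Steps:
w = 40 (w = 2 + 38 = 40)
b(X) = -6*X
H(I) = -19 + I
W = 42126176768617/6939570363500 (W = 5 - (-3892811/(788*4973) - 272866/3541750) = 5 - (-3892811/3918724 - 272866*1/3541750) = 5 - (-3892811*1/3918724 - 136433/1770875) = 5 - (-3892811/3918724 - 136433/1770875) = 5 - 1*(-7428324951117/6939570363500) = 5 + 7428324951117/6939570363500 = 42126176768617/6939570363500 ≈ 6.0704)
1/(W + Y(b(-30), H(w))) = 1/(42126176768617/6939570363500 - 2166) = 1/(-14988983230572383/6939570363500) = -6939570363500/14988983230572383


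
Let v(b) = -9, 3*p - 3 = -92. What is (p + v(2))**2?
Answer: 13456/9 ≈ 1495.1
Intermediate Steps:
p = -89/3 (p = 1 + (1/3)*(-92) = 1 - 92/3 = -89/3 ≈ -29.667)
(p + v(2))**2 = (-89/3 - 9)**2 = (-116/3)**2 = 13456/9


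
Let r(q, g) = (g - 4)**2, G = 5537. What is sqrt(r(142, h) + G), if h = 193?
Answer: 7*sqrt(842) ≈ 203.12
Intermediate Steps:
r(q, g) = (-4 + g)**2
sqrt(r(142, h) + G) = sqrt((-4 + 193)**2 + 5537) = sqrt(189**2 + 5537) = sqrt(35721 + 5537) = sqrt(41258) = 7*sqrt(842)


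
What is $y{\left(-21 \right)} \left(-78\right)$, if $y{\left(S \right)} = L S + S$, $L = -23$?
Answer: $-36036$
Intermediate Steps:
$y{\left(S \right)} = - 22 S$ ($y{\left(S \right)} = - 23 S + S = - 22 S$)
$y{\left(-21 \right)} \left(-78\right) = \left(-22\right) \left(-21\right) \left(-78\right) = 462 \left(-78\right) = -36036$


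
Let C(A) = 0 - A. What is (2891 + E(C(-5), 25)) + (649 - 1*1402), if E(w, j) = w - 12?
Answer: 2131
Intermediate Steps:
C(A) = -A
E(w, j) = -12 + w
(2891 + E(C(-5), 25)) + (649 - 1*1402) = (2891 + (-12 - 1*(-5))) + (649 - 1*1402) = (2891 + (-12 + 5)) + (649 - 1402) = (2891 - 7) - 753 = 2884 - 753 = 2131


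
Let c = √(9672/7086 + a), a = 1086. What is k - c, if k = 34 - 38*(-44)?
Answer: 1706 - √1516614218/1181 ≈ 1673.0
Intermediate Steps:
c = √1516614218/1181 (c = √(9672/7086 + 1086) = √(9672*(1/7086) + 1086) = √(1612/1181 + 1086) = √(1284178/1181) = √1516614218/1181 ≈ 32.975)
k = 1706 (k = 34 + 1672 = 1706)
k - c = 1706 - √1516614218/1181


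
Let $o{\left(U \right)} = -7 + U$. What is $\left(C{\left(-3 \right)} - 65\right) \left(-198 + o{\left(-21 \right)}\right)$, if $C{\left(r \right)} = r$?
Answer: $15368$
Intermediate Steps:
$\left(C{\left(-3 \right)} - 65\right) \left(-198 + o{\left(-21 \right)}\right) = \left(-3 - 65\right) \left(-198 - 28\right) = - 68 \left(-198 - 28\right) = \left(-68\right) \left(-226\right) = 15368$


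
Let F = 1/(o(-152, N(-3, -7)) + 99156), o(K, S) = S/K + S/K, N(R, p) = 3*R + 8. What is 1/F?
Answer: 7535857/76 ≈ 99156.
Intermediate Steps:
N(R, p) = 8 + 3*R
o(K, S) = 2*S/K
F = 76/7535857 (F = 1/(2*(8 + 3*(-3))/(-152) + 99156) = 1/(2*(8 - 9)*(-1/152) + 99156) = 1/(2*(-1)*(-1/152) + 99156) = 1/(1/76 + 99156) = 1/(7535857/76) = 76/7535857 ≈ 1.0085e-5)
1/F = 1/(76/7535857) = 7535857/76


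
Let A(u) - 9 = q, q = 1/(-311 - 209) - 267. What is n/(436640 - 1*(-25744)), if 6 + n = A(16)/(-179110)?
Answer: -558689039/43065151084800 ≈ -1.2973e-5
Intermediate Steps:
q = -138841/520 (q = 1/(-520) - 267 = -1/520 - 267 = -138841/520 ≈ -267.00)
A(u) = -134161/520 (A(u) = 9 - 138841/520 = -134161/520)
n = -558689039/93137200 (n = -6 - 134161/520/(-179110) = -6 - 134161/520*(-1/179110) = -6 + 134161/93137200 = -558689039/93137200 ≈ -5.9986)
n/(436640 - 1*(-25744)) = -558689039/(93137200*(436640 - 1*(-25744))) = -558689039/(93137200*(436640 + 25744)) = -558689039/93137200/462384 = -558689039/93137200*1/462384 = -558689039/43065151084800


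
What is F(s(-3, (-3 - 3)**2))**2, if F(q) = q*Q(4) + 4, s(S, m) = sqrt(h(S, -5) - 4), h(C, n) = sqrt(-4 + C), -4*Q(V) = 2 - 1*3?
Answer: (16 + sqrt(-4 + I*sqrt(7)))**2/16 ≈ 17.012 + 4.3596*I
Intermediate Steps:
Q(V) = 1/4 (Q(V) = -(2 - 1*3)/4 = -(2 - 3)/4 = -1/4*(-1) = 1/4)
s(S, m) = sqrt(-4 + sqrt(-4 + S)) (s(S, m) = sqrt(sqrt(-4 + S) - 4) = sqrt(-4 + sqrt(-4 + S)))
F(q) = 4 + q/4 (F(q) = q*(1/4) + 4 = q/4 + 4 = 4 + q/4)
F(s(-3, (-3 - 3)**2))**2 = (4 + sqrt(-4 + sqrt(-4 - 3))/4)**2 = (4 + sqrt(-4 + sqrt(-7))/4)**2 = (4 + sqrt(-4 + I*sqrt(7))/4)**2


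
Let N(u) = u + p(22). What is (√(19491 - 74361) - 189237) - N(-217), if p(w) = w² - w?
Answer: -189482 + I*√54870 ≈ -1.8948e+5 + 234.24*I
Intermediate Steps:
N(u) = 462 + u (N(u) = u + 22*(-1 + 22) = u + 22*21 = u + 462 = 462 + u)
(√(19491 - 74361) - 189237) - N(-217) = (√(19491 - 74361) - 189237) - (462 - 217) = (√(-54870) - 189237) - 1*245 = (I*√54870 - 189237) - 245 = (-189237 + I*√54870) - 245 = -189482 + I*√54870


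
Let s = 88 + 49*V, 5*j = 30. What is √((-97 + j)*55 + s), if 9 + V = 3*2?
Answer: 2*I*√1266 ≈ 71.162*I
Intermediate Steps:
j = 6 (j = (⅕)*30 = 6)
V = -3 (V = -9 + 3*2 = -9 + 6 = -3)
s = -59 (s = 88 + 49*(-3) = 88 - 147 = -59)
√((-97 + j)*55 + s) = √((-97 + 6)*55 - 59) = √(-91*55 - 59) = √(-5005 - 59) = √(-5064) = 2*I*√1266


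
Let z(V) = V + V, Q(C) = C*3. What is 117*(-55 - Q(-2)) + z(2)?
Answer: -5729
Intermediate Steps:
Q(C) = 3*C
z(V) = 2*V
117*(-55 - Q(-2)) + z(2) = 117*(-55 - 3*(-2)) + 2*2 = 117*(-55 - 1*(-6)) + 4 = 117*(-55 + 6) + 4 = 117*(-49) + 4 = -5733 + 4 = -5729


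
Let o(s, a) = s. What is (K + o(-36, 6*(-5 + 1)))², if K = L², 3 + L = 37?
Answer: 1254400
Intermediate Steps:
L = 34 (L = -3 + 37 = 34)
K = 1156 (K = 34² = 1156)
(K + o(-36, 6*(-5 + 1)))² = (1156 - 36)² = 1120² = 1254400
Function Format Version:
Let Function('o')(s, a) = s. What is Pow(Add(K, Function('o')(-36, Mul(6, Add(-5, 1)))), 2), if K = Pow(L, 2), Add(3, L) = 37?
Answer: 1254400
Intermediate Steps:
L = 34 (L = Add(-3, 37) = 34)
K = 1156 (K = Pow(34, 2) = 1156)
Pow(Add(K, Function('o')(-36, Mul(6, Add(-5, 1)))), 2) = Pow(Add(1156, -36), 2) = Pow(1120, 2) = 1254400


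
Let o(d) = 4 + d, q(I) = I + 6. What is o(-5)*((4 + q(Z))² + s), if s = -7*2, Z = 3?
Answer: -155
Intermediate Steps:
q(I) = 6 + I
s = -14 (s = -1*14 = -14)
o(-5)*((4 + q(Z))² + s) = (4 - 5)*((4 + (6 + 3))² - 14) = -((4 + 9)² - 14) = -(13² - 14) = -(169 - 14) = -1*155 = -155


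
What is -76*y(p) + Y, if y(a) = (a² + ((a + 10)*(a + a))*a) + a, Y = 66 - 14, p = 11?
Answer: -396212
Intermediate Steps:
Y = 52
y(a) = a + a² + 2*a²*(10 + a) (y(a) = (a² + ((10 + a)*(2*a))*a) + a = (a² + (2*a*(10 + a))*a) + a = (a² + 2*a²*(10 + a)) + a = a + a² + 2*a²*(10 + a))
-76*y(p) + Y = -836*(1 + 2*11² + 21*11) + 52 = -836*(1 + 2*121 + 231) + 52 = -836*(1 + 242 + 231) + 52 = -836*474 + 52 = -76*5214 + 52 = -396264 + 52 = -396212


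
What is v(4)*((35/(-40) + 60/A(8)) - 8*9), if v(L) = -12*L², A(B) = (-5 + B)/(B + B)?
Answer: -47448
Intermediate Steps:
A(B) = (-5 + B)/(2*B) (A(B) = (-5 + B)/((2*B)) = (-5 + B)*(1/(2*B)) = (-5 + B)/(2*B))
v(4)*((35/(-40) + 60/A(8)) - 8*9) = (-12*4²)*((35/(-40) + 60/(((½)*(-5 + 8)/8))) - 8*9) = (-12*16)*((35*(-1/40) + 60/(((½)*(⅛)*3))) - 72) = -192*((-7/8 + 60/(3/16)) - 72) = -192*((-7/8 + 60*(16/3)) - 72) = -192*((-7/8 + 320) - 72) = -192*(2553/8 - 72) = -192*1977/8 = -47448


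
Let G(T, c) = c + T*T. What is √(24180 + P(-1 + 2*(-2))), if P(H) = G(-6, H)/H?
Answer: √604345/5 ≈ 155.48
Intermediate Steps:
G(T, c) = c + T²
P(H) = (36 + H)/H (P(H) = (H + (-6)²)/H = (H + 36)/H = (36 + H)/H)
√(24180 + P(-1 + 2*(-2))) = √(24180 + (36 + (-1 + 2*(-2)))/(-1 + 2*(-2))) = √(24180 + (36 + (-1 - 4))/(-1 - 4)) = √(24180 + (36 - 5)/(-5)) = √(24180 - ⅕*31) = √(24180 - 31/5) = √(120869/5) = √604345/5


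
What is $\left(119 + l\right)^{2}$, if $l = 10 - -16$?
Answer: $21025$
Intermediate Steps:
$l = 26$ ($l = 10 + 16 = 26$)
$\left(119 + l\right)^{2} = \left(119 + 26\right)^{2} = 145^{2} = 21025$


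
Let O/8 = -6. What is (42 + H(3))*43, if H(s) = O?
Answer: -258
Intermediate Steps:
O = -48 (O = 8*(-6) = -48)
H(s) = -48
(42 + H(3))*43 = (42 - 48)*43 = -6*43 = -258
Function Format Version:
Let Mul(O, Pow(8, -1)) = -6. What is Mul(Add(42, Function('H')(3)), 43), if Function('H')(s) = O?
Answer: -258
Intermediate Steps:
O = -48 (O = Mul(8, -6) = -48)
Function('H')(s) = -48
Mul(Add(42, Function('H')(3)), 43) = Mul(Add(42, -48), 43) = Mul(-6, 43) = -258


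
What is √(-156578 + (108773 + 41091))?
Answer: 3*I*√746 ≈ 81.939*I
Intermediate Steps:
√(-156578 + (108773 + 41091)) = √(-156578 + 149864) = √(-6714) = 3*I*√746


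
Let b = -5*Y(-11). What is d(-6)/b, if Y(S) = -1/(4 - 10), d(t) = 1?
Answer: -6/5 ≈ -1.2000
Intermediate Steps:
Y(S) = ⅙ (Y(S) = -1/(-6) = -1*(-⅙) = ⅙)
b = -⅚ (b = -5*⅙ = -⅚ ≈ -0.83333)
d(-6)/b = 1/(-⅚) = -6/5*1 = -6/5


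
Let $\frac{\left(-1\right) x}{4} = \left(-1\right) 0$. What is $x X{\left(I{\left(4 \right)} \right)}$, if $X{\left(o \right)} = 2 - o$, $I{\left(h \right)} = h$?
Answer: $0$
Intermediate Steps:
$x = 0$ ($x = - 4 \left(\left(-1\right) 0\right) = \left(-4\right) 0 = 0$)
$x X{\left(I{\left(4 \right)} \right)} = 0 \left(2 - 4\right) = 0 \left(-2\right) = 0$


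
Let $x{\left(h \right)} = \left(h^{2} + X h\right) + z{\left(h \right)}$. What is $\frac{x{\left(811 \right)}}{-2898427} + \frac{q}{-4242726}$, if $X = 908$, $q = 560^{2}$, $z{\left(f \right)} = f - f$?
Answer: $- \frac{3411884604167}{6148615796001} \approx -0.5549$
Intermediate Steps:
$z{\left(f \right)} = 0$
$q = 313600$
$x{\left(h \right)} = h^{2} + 908 h$ ($x{\left(h \right)} = \left(h^{2} + 908 h\right) + 0 = h^{2} + 908 h$)
$\frac{x{\left(811 \right)}}{-2898427} + \frac{q}{-4242726} = \frac{811 \left(908 + 811\right)}{-2898427} + \frac{313600}{-4242726} = 811 \cdot 1719 \left(- \frac{1}{2898427}\right) + 313600 \left(- \frac{1}{4242726}\right) = 1394109 \left(- \frac{1}{2898427}\right) - \frac{156800}{2121363} = - \frac{1394109}{2898427} - \frac{156800}{2121363} = - \frac{3411884604167}{6148615796001}$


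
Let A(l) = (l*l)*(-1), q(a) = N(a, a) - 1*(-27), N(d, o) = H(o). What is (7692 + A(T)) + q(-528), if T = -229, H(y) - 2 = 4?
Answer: -44716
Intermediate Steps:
H(y) = 6 (H(y) = 2 + 4 = 6)
N(d, o) = 6
q(a) = 33 (q(a) = 6 - 1*(-27) = 6 + 27 = 33)
A(l) = -l² (A(l) = l²*(-1) = -l²)
(7692 + A(T)) + q(-528) = (7692 - 1*(-229)²) + 33 = (7692 - 1*52441) + 33 = (7692 - 52441) + 33 = -44749 + 33 = -44716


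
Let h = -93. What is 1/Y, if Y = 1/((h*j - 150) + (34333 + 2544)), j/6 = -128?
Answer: 108151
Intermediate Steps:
j = -768 (j = 6*(-128) = -768)
Y = 1/108151 (Y = 1/((-93*(-768) - 150) + (34333 + 2544)) = 1/((71424 - 150) + 36877) = 1/(71274 + 36877) = 1/108151 ≈ 9.2463e-6)
1/Y = 1/(1/108151) = 108151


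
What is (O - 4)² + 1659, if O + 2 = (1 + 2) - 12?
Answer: 1884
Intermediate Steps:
O = -11 (O = -2 + ((1 + 2) - 12) = -2 + (3 - 12) = -2 - 9 = -11)
(O - 4)² + 1659 = (-11 - 4)² + 1659 = (-15)² + 1659 = 225 + 1659 = 1884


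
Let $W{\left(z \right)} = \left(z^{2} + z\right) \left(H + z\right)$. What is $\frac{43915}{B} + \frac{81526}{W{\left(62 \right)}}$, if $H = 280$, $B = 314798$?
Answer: $\frac{10541020291}{52565442237} \approx 0.20053$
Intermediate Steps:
$W{\left(z \right)} = \left(280 + z\right) \left(z + z^{2}\right)$ ($W{\left(z \right)} = \left(z^{2} + z\right) \left(280 + z\right) = \left(z + z^{2}\right) \left(280 + z\right) = \left(280 + z\right) \left(z + z^{2}\right)$)
$\frac{43915}{B} + \frac{81526}{W{\left(62 \right)}} = \frac{43915}{314798} + \frac{81526}{62 \left(280 + 62^{2} + 281 \cdot 62\right)} = 43915 \cdot \frac{1}{314798} + \frac{81526}{62 \left(280 + 3844 + 17422\right)} = \frac{43915}{314798} + \frac{81526}{62 \cdot 21546} = \frac{43915}{314798} + \frac{81526}{1335852} = \frac{43915}{314798} + 81526 \cdot \frac{1}{1335852} = \frac{43915}{314798} + \frac{40763}{667926} = \frac{10541020291}{52565442237}$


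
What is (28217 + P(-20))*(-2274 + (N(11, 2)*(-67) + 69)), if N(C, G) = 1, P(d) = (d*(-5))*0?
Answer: -64109024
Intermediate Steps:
P(d) = 0 (P(d) = -5*d*0 = 0)
(28217 + P(-20))*(-2274 + (N(11, 2)*(-67) + 69)) = (28217 + 0)*(-2274 + (1*(-67) + 69)) = 28217*(-2274 + (-67 + 69)) = 28217*(-2274 + 2) = 28217*(-2272) = -64109024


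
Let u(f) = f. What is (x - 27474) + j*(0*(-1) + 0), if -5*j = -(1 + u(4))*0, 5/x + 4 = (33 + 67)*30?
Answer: -82312099/2996 ≈ -27474.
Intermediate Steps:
x = 5/2996 (x = 5/(-4 + (33 + 67)*30) = 5/(-4 + 100*30) = 5/(-4 + 3000) = 5/2996 ≈ 0.0016689)
j = 0 (j = -(-1)*(1 + 4)*0/5 = -(-1)*5*0/5 = -(-1)*0/5 = -1/5*0 = 0)
(x - 27474) + j*(0*(-1) + 0) = (5/2996 - 27474) + 0*(0*(-1) + 0) = -82312099/2996 + 0*(0 + 0) = -82312099/2996 + 0*0 = -82312099/2996 + 0 = -82312099/2996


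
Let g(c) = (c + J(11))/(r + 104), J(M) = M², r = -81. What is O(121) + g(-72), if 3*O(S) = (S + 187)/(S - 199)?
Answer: 2191/2691 ≈ 0.81420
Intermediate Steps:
O(S) = (187 + S)/(3*(-199 + S)) (O(S) = ((S + 187)/(S - 199))/3 = ((187 + S)/(-199 + S))/3 = (187 + S)/(3*(-199 + S)))
g(c) = 121/23 + c/23 (g(c) = (c + 11²)/(-81 + 104) = (c + 121)/23 = (121 + c)*(1/23) = 121/23 + c/23)
O(121) + g(-72) = (187 + 121)/(3*(-199 + 121)) + (121/23 + (1/23)*(-72)) = (⅓)*308/(-78) + (121/23 - 72/23) = (⅓)*(-1/78)*308 + 49/23 = -154/117 + 49/23 = 2191/2691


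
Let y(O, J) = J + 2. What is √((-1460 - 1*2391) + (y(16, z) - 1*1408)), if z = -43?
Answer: 10*I*√53 ≈ 72.801*I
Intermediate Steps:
y(O, J) = 2 + J
√((-1460 - 1*2391) + (y(16, z) - 1*1408)) = √((-1460 - 1*2391) + ((2 - 43) - 1*1408)) = √((-1460 - 2391) + (-41 - 1408)) = √(-3851 - 1449) = √(-5300) = 10*I*√53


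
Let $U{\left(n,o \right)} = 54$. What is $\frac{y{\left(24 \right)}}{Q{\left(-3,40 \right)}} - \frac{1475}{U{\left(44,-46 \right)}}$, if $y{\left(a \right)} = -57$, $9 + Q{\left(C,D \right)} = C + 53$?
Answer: $- \frac{63553}{2214} \approx -28.705$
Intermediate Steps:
$Q{\left(C,D \right)} = 44 + C$ ($Q{\left(C,D \right)} = -9 + \left(C + 53\right) = -9 + \left(53 + C\right) = 44 + C$)
$\frac{y{\left(24 \right)}}{Q{\left(-3,40 \right)}} - \frac{1475}{U{\left(44,-46 \right)}} = - \frac{57}{44 - 3} - \frac{1475}{54} = - \frac{57}{41} - \frac{1475}{54} = - \frac{63553}{2214}$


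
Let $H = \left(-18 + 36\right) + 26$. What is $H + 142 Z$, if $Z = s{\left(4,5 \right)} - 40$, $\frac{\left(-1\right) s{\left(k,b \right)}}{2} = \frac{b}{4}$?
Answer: $-5991$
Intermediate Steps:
$s{\left(k,b \right)} = - \frac{b}{2}$ ($s{\left(k,b \right)} = - 2 \frac{b}{4} = - \frac{b}{2}$)
$H = 44$ ($H = 18 + 26 = 44$)
$Z = - \frac{85}{2}$ ($Z = \left(- \frac{1}{2}\right) 5 - 40 = - \frac{5}{2} - 40 = - \frac{85}{2} \approx -42.5$)
$H + 142 Z = 44 + 142 \left(- \frac{85}{2}\right) = 44 - 6035 = -5991$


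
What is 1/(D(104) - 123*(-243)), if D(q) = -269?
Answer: 1/29620 ≈ 3.3761e-5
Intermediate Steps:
1/(D(104) - 123*(-243)) = 1/(-269 - 123*(-243)) = 1/(-269 + 29889) = 1/29620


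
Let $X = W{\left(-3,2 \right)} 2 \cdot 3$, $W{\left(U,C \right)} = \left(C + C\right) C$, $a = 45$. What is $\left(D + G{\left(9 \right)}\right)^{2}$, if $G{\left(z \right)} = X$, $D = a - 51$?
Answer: $1764$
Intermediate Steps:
$D = -6$ ($D = 45 - 51 = -6$)
$W{\left(U,C \right)} = 2 C^{2}$ ($W{\left(U,C \right)} = 2 C C = 2 C^{2}$)
$X = 48$ ($X = 2 \cdot 2^{2} \cdot 2 \cdot 3 = 2 \cdot 4 \cdot 2 \cdot 3 = 8 \cdot 2 \cdot 3 = 16 \cdot 3 = 48$)
$G{\left(z \right)} = 48$
$\left(D + G{\left(9 \right)}\right)^{2} = \left(-6 + 48\right)^{2} = 42^{2} = 1764$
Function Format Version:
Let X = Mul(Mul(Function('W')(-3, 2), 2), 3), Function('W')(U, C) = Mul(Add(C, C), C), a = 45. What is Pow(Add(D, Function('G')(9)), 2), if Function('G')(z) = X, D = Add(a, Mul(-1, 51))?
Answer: 1764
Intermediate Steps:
D = -6 (D = Add(45, Mul(-1, 51)) = Add(45, -51) = -6)
Function('W')(U, C) = Mul(2, Pow(C, 2)) (Function('W')(U, C) = Mul(Mul(2, C), C) = Mul(2, Pow(C, 2)))
X = 48 (X = Mul(Mul(Mul(2, Pow(2, 2)), 2), 3) = Mul(Mul(Mul(2, 4), 2), 3) = Mul(Mul(8, 2), 3) = Mul(16, 3) = 48)
Function('G')(z) = 48
Pow(Add(D, Function('G')(9)), 2) = Pow(Add(-6, 48), 2) = Pow(42, 2) = 1764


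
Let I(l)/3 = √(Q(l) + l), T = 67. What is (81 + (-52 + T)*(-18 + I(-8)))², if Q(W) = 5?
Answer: 29646 - 17010*I*√3 ≈ 29646.0 - 29462.0*I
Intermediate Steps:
I(l) = 3*√(5 + l)
(81 + (-52 + T)*(-18 + I(-8)))² = (81 + (-52 + 67)*(-18 + 3*√(5 - 8)))² = (81 + 15*(-18 + 3*√(-3)))² = (81 + 15*(-18 + 3*(I*√3)))² = (81 + 15*(-18 + 3*I*√3))² = (81 + (-270 + 45*I*√3))² = (-189 + 45*I*√3)²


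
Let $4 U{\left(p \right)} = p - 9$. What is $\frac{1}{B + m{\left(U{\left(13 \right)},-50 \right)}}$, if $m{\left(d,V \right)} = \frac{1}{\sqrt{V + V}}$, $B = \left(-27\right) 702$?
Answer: $- \frac{1895400}{35925411601} + \frac{10 i}{35925411601} \approx -5.2759 \cdot 10^{-5} + 2.7835 \cdot 10^{-10} i$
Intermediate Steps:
$U{\left(p \right)} = - \frac{9}{4} + \frac{p}{4}$ ($U{\left(p \right)} = \frac{p - 9}{4} = \frac{-9 + p}{4} = - \frac{9}{4} + \frac{p}{4}$)
$B = -18954$
$m{\left(d,V \right)} = \frac{\sqrt{2}}{2 \sqrt{V}}$ ($m{\left(d,V \right)} = \frac{1}{\sqrt{2 V}} = \frac{1}{\sqrt{2} \sqrt{V}} = \frac{\sqrt{2}}{2 \sqrt{V}}$)
$\frac{1}{B + m{\left(U{\left(13 \right)},-50 \right)}} = \frac{1}{-18954 + \frac{\sqrt{2}}{2 \cdot 5 i \sqrt{2}}} = \frac{1}{-18954 + \frac{\sqrt{2} \left(- \frac{i \sqrt{2}}{10}\right)}{2}} = \frac{1}{-18954 - \frac{i}{10}} = \frac{100 \left(-18954 + \frac{i}{10}\right)}{35925411601}$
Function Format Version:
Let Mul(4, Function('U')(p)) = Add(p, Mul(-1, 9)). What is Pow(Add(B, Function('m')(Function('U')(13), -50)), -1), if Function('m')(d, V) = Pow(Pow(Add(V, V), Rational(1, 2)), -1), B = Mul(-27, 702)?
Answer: Add(Rational(-1895400, 35925411601), Mul(Rational(10, 35925411601), I)) ≈ Add(-5.2759e-5, Mul(2.7835e-10, I))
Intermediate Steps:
Function('U')(p) = Add(Rational(-9, 4), Mul(Rational(1, 4), p)) (Function('U')(p) = Mul(Rational(1, 4), Add(p, Mul(-1, 9))) = Mul(Rational(1, 4), Add(p, -9)) = Mul(Rational(1, 4), Add(-9, p)) = Add(Rational(-9, 4), Mul(Rational(1, 4), p)))
B = -18954
Function('m')(d, V) = Mul(Rational(1, 2), Pow(2, Rational(1, 2)), Pow(V, Rational(-1, 2))) (Function('m')(d, V) = Pow(Pow(Mul(2, V), Rational(1, 2)), -1) = Pow(Mul(Pow(2, Rational(1, 2)), Pow(V, Rational(1, 2))), -1) = Mul(Rational(1, 2), Pow(2, Rational(1, 2)), Pow(V, Rational(-1, 2))))
Pow(Add(B, Function('m')(Function('U')(13), -50)), -1) = Pow(Add(-18954, Mul(Rational(1, 2), Pow(2, Rational(1, 2)), Pow(-50, Rational(-1, 2)))), -1) = Pow(Add(-18954, Mul(Rational(1, 2), Pow(2, Rational(1, 2)), Mul(Rational(-1, 10), I, Pow(2, Rational(1, 2))))), -1) = Pow(Add(-18954, Mul(Rational(-1, 10), I)), -1) = Mul(Rational(100, 35925411601), Add(-18954, Mul(Rational(1, 10), I)))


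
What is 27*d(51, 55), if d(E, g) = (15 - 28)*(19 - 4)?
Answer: -5265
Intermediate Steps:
d(E, g) = -195 (d(E, g) = -13*15 = -195)
27*d(51, 55) = 27*(-195) = -5265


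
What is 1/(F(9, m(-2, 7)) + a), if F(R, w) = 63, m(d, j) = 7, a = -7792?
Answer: -1/7729 ≈ -0.00012938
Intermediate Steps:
1/(F(9, m(-2, 7)) + a) = 1/(63 - 7792) = 1/(-7729) = -1/7729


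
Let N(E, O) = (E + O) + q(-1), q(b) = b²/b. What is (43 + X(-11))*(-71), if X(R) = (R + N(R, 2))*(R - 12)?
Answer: -37346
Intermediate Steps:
q(b) = b
N(E, O) = -1 + E + O (N(E, O) = (E + O) - 1 = -1 + E + O)
X(R) = (1 + 2*R)*(-12 + R) (X(R) = (R + (-1 + R + 2))*(R - 12) = (R + (1 + R))*(-12 + R) = (1 + 2*R)*(-12 + R))
(43 + X(-11))*(-71) = (43 + (-12 - 23*(-11) + 2*(-11)²))*(-71) = (43 + (-12 + 253 + 2*121))*(-71) = (43 + (-12 + 253 + 242))*(-71) = (43 + 483)*(-71) = 526*(-71) = -37346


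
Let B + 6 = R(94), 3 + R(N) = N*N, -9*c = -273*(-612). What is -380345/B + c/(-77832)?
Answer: -350466043/8178846 ≈ -42.850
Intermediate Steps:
c = -18564 (c = -(-91)*(-612)/3 = -⅑*167076 = -18564)
R(N) = -3 + N² (R(N) = -3 + N*N = -3 + N²)
B = 8827 (B = -6 + (-3 + 94²) = -6 + (-3 + 8836) = -6 + 8833 = 8827)
-380345/B + c/(-77832) = -380345/8827 - 18564/(-77832) = -380345*1/8827 - 18564*(-1/77832) = -54335/1261 + 1547/6486 = -350466043/8178846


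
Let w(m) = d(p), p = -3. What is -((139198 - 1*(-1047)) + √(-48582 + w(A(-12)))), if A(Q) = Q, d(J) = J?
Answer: -140245 - I*√48585 ≈ -1.4025e+5 - 220.42*I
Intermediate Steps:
w(m) = -3
-((139198 - 1*(-1047)) + √(-48582 + w(A(-12)))) = -((139198 - 1*(-1047)) + √(-48582 - 3)) = -((139198 + 1047) + √(-48585)) = -(140245 + I*√48585) = -140245 - I*√48585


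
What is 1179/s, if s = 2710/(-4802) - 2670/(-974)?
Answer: 1378589373/2545450 ≈ 541.59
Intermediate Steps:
s = 2545450/1169287 (s = 2710*(-1/4802) - 2670*(-1/974) = -1355/2401 + 1335/487 = 2545450/1169287 ≈ 2.1769)
1179/s = 1179/(2545450/1169287) = 1179*(1169287/2545450) = 1378589373/2545450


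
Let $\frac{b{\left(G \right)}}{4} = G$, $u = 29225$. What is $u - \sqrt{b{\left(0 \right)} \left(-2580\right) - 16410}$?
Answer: $29225 - i \sqrt{16410} \approx 29225.0 - 128.1 i$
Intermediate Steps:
$b{\left(G \right)} = 4 G$
$u - \sqrt{b{\left(0 \right)} \left(-2580\right) - 16410} = 29225 - \sqrt{4 \cdot 0 \left(-2580\right) - 16410} = 29225 - \sqrt{0 \left(-2580\right) - 16410} = 29225 - \sqrt{0 - 16410} = 29225 - \sqrt{-16410} = 29225 - i \sqrt{16410}$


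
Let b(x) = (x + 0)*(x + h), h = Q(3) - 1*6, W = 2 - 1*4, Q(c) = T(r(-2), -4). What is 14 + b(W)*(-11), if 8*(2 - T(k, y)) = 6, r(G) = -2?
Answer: -269/2 ≈ -134.50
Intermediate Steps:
T(k, y) = 5/4 (T(k, y) = 2 - ⅛*6 = 2 - ¾ = 5/4)
Q(c) = 5/4
W = -2 (W = 2 - 4 = -2)
h = -19/4 (h = 5/4 - 1*6 = 5/4 - 6 = -19/4 ≈ -4.7500)
b(x) = x*(-19/4 + x) (b(x) = (x + 0)*(x - 19/4) = x*(-19/4 + x))
14 + b(W)*(-11) = 14 + ((¼)*(-2)*(-19 + 4*(-2)))*(-11) = 14 + ((¼)*(-2)*(-19 - 8))*(-11) = 14 + ((¼)*(-2)*(-27))*(-11) = 14 + (27/2)*(-11) = 14 - 297/2 = -269/2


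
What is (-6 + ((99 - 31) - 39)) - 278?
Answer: -255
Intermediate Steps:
(-6 + ((99 - 31) - 39)) - 278 = (-6 + (68 - 39)) - 278 = (-6 + 29) - 278 = 23 - 278 = -255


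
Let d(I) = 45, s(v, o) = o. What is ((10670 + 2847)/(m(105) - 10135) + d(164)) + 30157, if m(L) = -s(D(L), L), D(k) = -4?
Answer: 309254963/10240 ≈ 30201.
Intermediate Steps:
m(L) = -L
((10670 + 2847)/(m(105) - 10135) + d(164)) + 30157 = ((10670 + 2847)/(-1*105 - 10135) + 45) + 30157 = (13517/(-105 - 10135) + 45) + 30157 = (13517/(-10240) + 45) + 30157 = (13517*(-1/10240) + 45) + 30157 = (-13517/10240 + 45) + 30157 = 447283/10240 + 30157 = 309254963/10240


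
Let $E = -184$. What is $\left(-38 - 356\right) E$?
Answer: $72496$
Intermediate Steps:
$\left(-38 - 356\right) E = \left(-38 - 356\right) \left(-184\right) = \left(-394\right) \left(-184\right) = 72496$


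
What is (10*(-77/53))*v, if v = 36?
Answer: -27720/53 ≈ -523.02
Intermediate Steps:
(10*(-77/53))*v = (10*(-77/53))*36 = -770/53*36 = -27720/53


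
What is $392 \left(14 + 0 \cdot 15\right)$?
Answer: $5488$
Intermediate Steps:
$392 \left(14 + 0 \cdot 15\right) = 392 \left(14 + 0\right) = 392 \cdot 14 = 5488$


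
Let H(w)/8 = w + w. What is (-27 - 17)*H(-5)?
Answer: 3520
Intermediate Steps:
H(w) = 16*w (H(w) = 8*(w + w) = 8*(2*w) = 16*w)
(-27 - 17)*H(-5) = (-27 - 17)*(16*(-5)) = -44*(-80) = 3520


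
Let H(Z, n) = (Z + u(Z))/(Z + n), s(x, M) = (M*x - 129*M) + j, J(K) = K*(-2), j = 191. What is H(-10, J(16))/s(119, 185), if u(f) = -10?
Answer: -10/34839 ≈ -0.00028703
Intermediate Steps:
J(K) = -2*K
s(x, M) = 191 - 129*M + M*x (s(x, M) = (M*x - 129*M) + 191 = (-129*M + M*x) + 191 = 191 - 129*M + M*x)
H(Z, n) = (-10 + Z)/(Z + n) (H(Z, n) = (Z - 10)/(Z + n) = (-10 + Z)/(Z + n))
H(-10, J(16))/s(119, 185) = ((-10 - 10)/(-10 - 2*16))/(191 - 129*185 + 185*119) = (-20/(-10 - 32))/(191 - 23865 + 22015) = (-20/(-42))/(-1659) = -1/42*(-20)*(-1/1659) = (10/21)*(-1/1659) = -10/34839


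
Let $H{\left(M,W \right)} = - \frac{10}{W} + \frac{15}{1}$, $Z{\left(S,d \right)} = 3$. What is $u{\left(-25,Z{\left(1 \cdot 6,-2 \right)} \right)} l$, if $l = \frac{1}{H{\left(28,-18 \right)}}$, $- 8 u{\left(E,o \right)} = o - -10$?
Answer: $- \frac{117}{1120} \approx -0.10446$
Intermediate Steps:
$u{\left(E,o \right)} = - \frac{5}{4} - \frac{o}{8}$ ($u{\left(E,o \right)} = - \frac{o - -10}{8} = - \frac{o + 10}{8} = - \frac{10 + o}{8} = - \frac{5}{4} - \frac{o}{8}$)
$H{\left(M,W \right)} = 15 - \frac{10}{W}$ ($H{\left(M,W \right)} = - \frac{10}{W} + 15 \cdot 1 = - \frac{10}{W} + 15 = 15 - \frac{10}{W}$)
$l = \frac{9}{140}$ ($l = \frac{1}{15 - \frac{10}{-18}} = \frac{1}{15 - - \frac{5}{9}} = \frac{1}{15 + \frac{5}{9}} = \frac{1}{\frac{140}{9}} = \frac{9}{140} \approx 0.064286$)
$u{\left(-25,Z{\left(1 \cdot 6,-2 \right)} \right)} l = \left(- \frac{5}{4} - \frac{3}{8}\right) \frac{9}{140} = \left(- \frac{13}{8}\right) \frac{9}{140} = - \frac{117}{1120}$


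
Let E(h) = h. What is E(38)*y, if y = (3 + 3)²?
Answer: 1368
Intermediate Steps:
y = 36 (y = 6² = 36)
E(38)*y = 38*36 = 1368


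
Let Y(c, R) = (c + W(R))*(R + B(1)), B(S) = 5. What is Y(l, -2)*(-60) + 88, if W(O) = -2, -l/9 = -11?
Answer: -17372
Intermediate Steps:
l = 99 (l = -9*(-11) = 99)
Y(c, R) = (-2 + c)*(5 + R) (Y(c, R) = (c - 2)*(R + 5) = (-2 + c)*(5 + R))
Y(l, -2)*(-60) + 88 = (-10 - 2*(-2) + 5*99 - 2*99)*(-60) + 88 = (-10 + 4 + 495 - 198)*(-60) + 88 = 291*(-60) + 88 = -17460 + 88 = -17372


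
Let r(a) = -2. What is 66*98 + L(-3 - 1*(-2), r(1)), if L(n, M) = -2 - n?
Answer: 6467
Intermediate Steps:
66*98 + L(-3 - 1*(-2), r(1)) = 66*98 + (-2 - (-3 - 1*(-2))) = 6468 + (-2 - (-3 + 2)) = 6468 + (-2 - 1*(-1)) = 6468 + (-2 + 1) = 6468 - 1 = 6467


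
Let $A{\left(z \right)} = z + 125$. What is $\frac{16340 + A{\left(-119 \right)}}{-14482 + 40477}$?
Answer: $\frac{16346}{25995} \approx 0.62881$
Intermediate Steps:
$A{\left(z \right)} = 125 + z$
$\frac{16340 + A{\left(-119 \right)}}{-14482 + 40477} = \frac{16340 + \left(125 - 119\right)}{-14482 + 40477} = \frac{16340 + 6}{25995} = 16346 \cdot \frac{1}{25995} = \frac{16346}{25995}$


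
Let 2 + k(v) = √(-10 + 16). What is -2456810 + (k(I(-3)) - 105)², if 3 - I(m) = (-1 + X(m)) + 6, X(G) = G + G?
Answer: -2456810 + (107 - √6)² ≈ -2.4459e+6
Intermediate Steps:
X(G) = 2*G
I(m) = -2 - 2*m (I(m) = 3 - ((-1 + 2*m) + 6) = 3 - (5 + 2*m) = 3 + (-5 - 2*m) = -2 - 2*m)
k(v) = -2 + √6 (k(v) = -2 + √(-10 + 16) = -2 + √6)
-2456810 + (k(I(-3)) - 105)² = -2456810 + ((-2 + √6) - 105)² = -2456810 + (-107 + √6)²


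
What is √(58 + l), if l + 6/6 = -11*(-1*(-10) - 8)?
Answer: √35 ≈ 5.9161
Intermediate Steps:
l = -23 (l = -1 - 11*(-1*(-10) - 8) = -1 - 11*(10 - 8) = -1 - 11*2 = -1 - 22 = -23)
√(58 + l) = √(58 - 23) = √35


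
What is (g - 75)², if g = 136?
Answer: 3721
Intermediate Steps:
(g - 75)² = (136 - 75)² = 61² = 3721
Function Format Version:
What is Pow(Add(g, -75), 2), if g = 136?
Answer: 3721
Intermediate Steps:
Pow(Add(g, -75), 2) = Pow(Add(136, -75), 2) = Pow(61, 2) = 3721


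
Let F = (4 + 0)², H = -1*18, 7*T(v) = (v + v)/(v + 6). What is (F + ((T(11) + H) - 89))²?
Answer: 116791249/14161 ≈ 8247.4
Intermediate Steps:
T(v) = 2*v/(7*(6 + v)) (T(v) = ((v + v)/(v + 6))/7 = ((2*v)/(6 + v))/7 = (2*v/(6 + v))/7 = 2*v/(7*(6 + v)))
H = -18
F = 16 (F = 4² = 16)
(F + ((T(11) + H) - 89))² = (16 + (((2/7)*11/(6 + 11) - 18) - 89))² = (16 + (((2/7)*11/17 - 18) - 89))² = (16 + (((2/7)*11*(1/17) - 18) - 89))² = (16 + ((22/119 - 18) - 89))² = (16 + (-2120/119 - 89))² = (16 - 12711/119)² = (-10807/119)² = 116791249/14161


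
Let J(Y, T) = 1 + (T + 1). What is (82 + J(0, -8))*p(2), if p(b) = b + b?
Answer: 304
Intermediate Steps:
p(b) = 2*b
J(Y, T) = 2 + T (J(Y, T) = 1 + (1 + T) = 2 + T)
(82 + J(0, -8))*p(2) = (82 + (2 - 8))*(2*2) = (82 - 6)*4 = 76*4 = 304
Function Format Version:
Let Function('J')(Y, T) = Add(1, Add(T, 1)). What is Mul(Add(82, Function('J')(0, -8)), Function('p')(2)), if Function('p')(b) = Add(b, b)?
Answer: 304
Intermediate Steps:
Function('p')(b) = Mul(2, b)
Function('J')(Y, T) = Add(2, T) (Function('J')(Y, T) = Add(1, Add(1, T)) = Add(2, T))
Mul(Add(82, Function('J')(0, -8)), Function('p')(2)) = Mul(Add(82, Add(2, -8)), Mul(2, 2)) = Mul(Add(82, -6), 4) = Mul(76, 4) = 304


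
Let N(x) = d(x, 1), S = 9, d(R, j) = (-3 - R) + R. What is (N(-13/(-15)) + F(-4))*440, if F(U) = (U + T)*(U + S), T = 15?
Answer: 22880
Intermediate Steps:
d(R, j) = -3
F(U) = (9 + U)*(15 + U) (F(U) = (U + 15)*(U + 9) = (15 + U)*(9 + U) = (9 + U)*(15 + U))
N(x) = -3
(N(-13/(-15)) + F(-4))*440 = (-3 + (135 + (-4)**2 + 24*(-4)))*440 = (-3 + (135 + 16 - 96))*440 = (-3 + 55)*440 = 52*440 = 22880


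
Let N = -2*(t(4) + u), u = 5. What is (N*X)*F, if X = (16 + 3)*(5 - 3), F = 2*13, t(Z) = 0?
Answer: -9880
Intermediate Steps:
F = 26
N = -10 (N = -2*(0 + 5) = -2*5 = -10)
X = 38 (X = 19*2 = 38)
(N*X)*F = -10*38*26 = -380*26 = -9880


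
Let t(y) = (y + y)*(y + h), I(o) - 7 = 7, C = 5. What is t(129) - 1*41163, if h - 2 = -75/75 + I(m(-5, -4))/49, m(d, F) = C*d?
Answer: -52845/7 ≈ -7549.3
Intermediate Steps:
m(d, F) = 5*d
I(o) = 14 (I(o) = 7 + 7 = 14)
h = 9/7 (h = 2 + (-75/75 + 14/49) = 2 + (-75*1/75 + 14*(1/49)) = 2 + (-1 + 2/7) = 2 - 5/7 = 9/7 ≈ 1.2857)
t(y) = 2*y*(9/7 + y) (t(y) = (y + y)*(y + 9/7) = (2*y)*(9/7 + y) = 2*y*(9/7 + y))
t(129) - 1*41163 = (2/7)*129*(9 + 7*129) - 1*41163 = (2/7)*129*(9 + 903) - 41163 = (2/7)*129*912 - 41163 = 235296/7 - 41163 = -52845/7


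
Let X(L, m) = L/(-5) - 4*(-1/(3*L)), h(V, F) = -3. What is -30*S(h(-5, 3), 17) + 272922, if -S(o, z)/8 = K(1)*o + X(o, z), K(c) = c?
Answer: 816718/3 ≈ 2.7224e+5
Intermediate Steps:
X(L, m) = -L/5 + 4/(3*L) (X(L, m) = L*(-⅕) - (-4)/(3*L) = -L/5 + 4/(3*L))
S(o, z) = -32/(3*o) - 32*o/5 (S(o, z) = -8*(1*o + (-o/5 + 4/(3*o))) = -8*(o + (-o/5 + 4/(3*o))) = -8*(4/(3*o) + 4*o/5) = -32/(3*o) - 32*o/5)
-30*S(h(-5, 3), 17) + 272922 = -64*(-5 - 3*(-3)²)/(-3) + 272922 = -64*(-1)*(-5 - 3*9)/3 + 272922 = -64*(-1)*(-5 - 27)/3 + 272922 = -64*(-1)*(-32)/3 + 272922 = -30*1024/45 + 272922 = -2048/3 + 272922 = 816718/3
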